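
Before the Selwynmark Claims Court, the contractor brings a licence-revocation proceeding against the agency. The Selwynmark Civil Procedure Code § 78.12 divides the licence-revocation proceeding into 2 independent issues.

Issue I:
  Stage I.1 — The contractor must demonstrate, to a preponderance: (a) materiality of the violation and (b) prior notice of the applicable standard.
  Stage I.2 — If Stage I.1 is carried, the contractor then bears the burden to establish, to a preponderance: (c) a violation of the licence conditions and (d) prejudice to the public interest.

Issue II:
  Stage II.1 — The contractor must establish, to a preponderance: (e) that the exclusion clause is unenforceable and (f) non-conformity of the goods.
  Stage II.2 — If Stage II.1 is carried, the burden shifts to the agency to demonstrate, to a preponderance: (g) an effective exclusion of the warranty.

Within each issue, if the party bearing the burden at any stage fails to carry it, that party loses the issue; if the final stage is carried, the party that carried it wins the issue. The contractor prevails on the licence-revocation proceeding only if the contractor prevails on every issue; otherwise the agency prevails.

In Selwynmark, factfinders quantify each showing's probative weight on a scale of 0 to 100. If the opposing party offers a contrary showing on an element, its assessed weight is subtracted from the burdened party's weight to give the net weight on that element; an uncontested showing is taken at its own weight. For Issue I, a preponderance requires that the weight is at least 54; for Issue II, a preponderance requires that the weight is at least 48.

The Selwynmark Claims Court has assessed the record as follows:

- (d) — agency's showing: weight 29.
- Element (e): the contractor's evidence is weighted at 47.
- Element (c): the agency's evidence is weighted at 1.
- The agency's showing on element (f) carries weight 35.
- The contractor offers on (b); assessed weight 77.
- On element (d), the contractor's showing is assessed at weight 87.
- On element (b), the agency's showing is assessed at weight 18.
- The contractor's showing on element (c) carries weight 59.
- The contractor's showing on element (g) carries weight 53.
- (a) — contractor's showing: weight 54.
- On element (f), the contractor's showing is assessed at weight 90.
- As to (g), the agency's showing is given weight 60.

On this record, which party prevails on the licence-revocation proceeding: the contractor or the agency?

— Issue I —
Stage I.1 — burden on contractor; standard: a preponderance (weight is at least 54).
    (a): 54 ≥ 54 [met]
    (b): 77 − 18 = 59 ≥ 54 [met]
  Stage I.1 is satisfied; the contractor continues to bear the burden.
Stage I.2 — burden on contractor; standard: a preponderance (weight is at least 54).
    (c): 59 − 1 = 58 ≥ 54 [met]
    (d): 87 − 29 = 58 ≥ 54 [met]
  Stage I.2 carried; the final stage is satisfied.
With every stage satisfied, the contractor prevails on this issue.
— Issue II —
Stage II.1 — burden on contractor; standard: a preponderance (weight is at least 48).
    (e): 47 < 48 [not met]
    (f): 90 − 35 = 55 ≥ 48 [met]
  Stage II.1 not carried; the contractor fails its burden.
So the agency prevails on this issue.
Per-issue: Issue I → contractor; Issue II → agency. The contractor must prevail on every issue; overall, the agency prevails.

agency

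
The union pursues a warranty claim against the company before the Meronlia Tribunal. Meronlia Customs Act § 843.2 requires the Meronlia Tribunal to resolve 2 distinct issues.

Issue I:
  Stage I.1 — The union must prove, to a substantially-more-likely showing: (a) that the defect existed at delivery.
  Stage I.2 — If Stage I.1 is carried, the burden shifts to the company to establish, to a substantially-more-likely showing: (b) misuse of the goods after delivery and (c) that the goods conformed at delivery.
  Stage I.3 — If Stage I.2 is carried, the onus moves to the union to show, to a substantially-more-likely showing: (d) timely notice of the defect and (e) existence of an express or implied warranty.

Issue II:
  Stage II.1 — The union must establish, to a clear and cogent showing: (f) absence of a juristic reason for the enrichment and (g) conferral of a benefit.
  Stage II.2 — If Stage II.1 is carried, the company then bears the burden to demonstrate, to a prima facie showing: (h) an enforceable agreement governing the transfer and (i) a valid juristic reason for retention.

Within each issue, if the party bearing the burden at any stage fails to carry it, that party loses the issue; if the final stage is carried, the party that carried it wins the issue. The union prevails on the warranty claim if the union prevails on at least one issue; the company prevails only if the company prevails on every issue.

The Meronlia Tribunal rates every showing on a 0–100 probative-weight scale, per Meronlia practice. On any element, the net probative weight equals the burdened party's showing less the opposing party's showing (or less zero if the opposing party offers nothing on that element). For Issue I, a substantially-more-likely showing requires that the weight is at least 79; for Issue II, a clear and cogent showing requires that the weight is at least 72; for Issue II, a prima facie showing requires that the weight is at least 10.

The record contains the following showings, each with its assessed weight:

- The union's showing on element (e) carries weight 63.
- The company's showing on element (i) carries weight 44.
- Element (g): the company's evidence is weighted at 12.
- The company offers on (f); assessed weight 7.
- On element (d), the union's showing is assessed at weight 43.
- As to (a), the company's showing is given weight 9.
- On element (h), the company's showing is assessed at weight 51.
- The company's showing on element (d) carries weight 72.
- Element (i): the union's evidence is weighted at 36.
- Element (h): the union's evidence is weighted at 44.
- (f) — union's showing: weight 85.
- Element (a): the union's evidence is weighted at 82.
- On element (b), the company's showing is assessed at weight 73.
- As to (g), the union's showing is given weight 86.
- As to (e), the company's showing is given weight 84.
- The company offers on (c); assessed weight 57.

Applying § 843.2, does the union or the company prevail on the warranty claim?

union

— Issue I —
At Stage I.1 the union must meet a substantially-more-likely showing (weight is at least 79): on (a) the weight is 82 less the opposing 9 gives net 73, which does not reach 79, so (a) does not meet the standard.
  Stage I.1 not carried; the union fails its burden.
So the company prevails on this issue.
— Issue II —
Stage II.1 — burden on union; standard: a clear and cogent showing (weight is at least 72).
    (f): 85 − 7 = 78 ≥ 72 [met]
    (g): 86 − 12 = 74 ≥ 72 [met]
  Stage II.1 is satisfied; the onus moves to the company.
Stage II.2 — burden on company; standard: a prima facie showing (weight is at least 10).
    (h): 51 − 44 = 7 < 10 [not met]
    (i): 44 − 36 = 8 < 10 [not met]
  Stage II.2 not carried; the company fails its burden.
The union prevails on this issue.
Per-issue: Issue I → company; Issue II → union. The union must prevail on at least one issue; overall, the union prevails.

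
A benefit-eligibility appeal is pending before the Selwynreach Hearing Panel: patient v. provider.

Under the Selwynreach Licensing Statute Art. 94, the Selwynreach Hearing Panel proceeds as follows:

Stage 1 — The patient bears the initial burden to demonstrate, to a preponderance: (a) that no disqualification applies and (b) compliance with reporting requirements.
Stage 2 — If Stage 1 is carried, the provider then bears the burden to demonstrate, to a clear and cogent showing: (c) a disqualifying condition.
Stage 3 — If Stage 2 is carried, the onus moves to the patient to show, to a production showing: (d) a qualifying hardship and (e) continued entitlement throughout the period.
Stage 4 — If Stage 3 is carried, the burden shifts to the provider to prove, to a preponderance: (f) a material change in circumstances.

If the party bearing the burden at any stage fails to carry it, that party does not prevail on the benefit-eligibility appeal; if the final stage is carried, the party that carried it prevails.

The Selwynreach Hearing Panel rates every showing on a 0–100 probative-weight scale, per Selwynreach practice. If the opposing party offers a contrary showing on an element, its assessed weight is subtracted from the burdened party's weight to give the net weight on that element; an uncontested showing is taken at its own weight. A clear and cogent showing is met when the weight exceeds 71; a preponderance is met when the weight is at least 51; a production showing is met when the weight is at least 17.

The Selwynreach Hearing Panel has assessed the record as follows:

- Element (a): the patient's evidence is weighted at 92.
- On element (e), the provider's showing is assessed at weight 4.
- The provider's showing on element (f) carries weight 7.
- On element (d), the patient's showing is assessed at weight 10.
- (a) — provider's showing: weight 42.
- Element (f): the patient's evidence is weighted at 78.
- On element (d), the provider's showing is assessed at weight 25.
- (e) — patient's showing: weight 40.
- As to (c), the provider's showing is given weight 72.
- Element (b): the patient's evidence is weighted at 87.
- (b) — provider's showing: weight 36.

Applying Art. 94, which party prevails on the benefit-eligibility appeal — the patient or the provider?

provider

At Stage 1 the patient must meet a preponderance (weight is at least 51): on (a) the weight is 92 less the opposing 42 gives net 50, which does not reach 51, so (a) does not meet the standard; on (b) the weight is 87 less the opposing 36 gives net 51, which does reach 51, so (b) meets the standard.
  Stage 1 not carried; the patient fails its burden.
The analysis ends at Stage 1; the provider prevails.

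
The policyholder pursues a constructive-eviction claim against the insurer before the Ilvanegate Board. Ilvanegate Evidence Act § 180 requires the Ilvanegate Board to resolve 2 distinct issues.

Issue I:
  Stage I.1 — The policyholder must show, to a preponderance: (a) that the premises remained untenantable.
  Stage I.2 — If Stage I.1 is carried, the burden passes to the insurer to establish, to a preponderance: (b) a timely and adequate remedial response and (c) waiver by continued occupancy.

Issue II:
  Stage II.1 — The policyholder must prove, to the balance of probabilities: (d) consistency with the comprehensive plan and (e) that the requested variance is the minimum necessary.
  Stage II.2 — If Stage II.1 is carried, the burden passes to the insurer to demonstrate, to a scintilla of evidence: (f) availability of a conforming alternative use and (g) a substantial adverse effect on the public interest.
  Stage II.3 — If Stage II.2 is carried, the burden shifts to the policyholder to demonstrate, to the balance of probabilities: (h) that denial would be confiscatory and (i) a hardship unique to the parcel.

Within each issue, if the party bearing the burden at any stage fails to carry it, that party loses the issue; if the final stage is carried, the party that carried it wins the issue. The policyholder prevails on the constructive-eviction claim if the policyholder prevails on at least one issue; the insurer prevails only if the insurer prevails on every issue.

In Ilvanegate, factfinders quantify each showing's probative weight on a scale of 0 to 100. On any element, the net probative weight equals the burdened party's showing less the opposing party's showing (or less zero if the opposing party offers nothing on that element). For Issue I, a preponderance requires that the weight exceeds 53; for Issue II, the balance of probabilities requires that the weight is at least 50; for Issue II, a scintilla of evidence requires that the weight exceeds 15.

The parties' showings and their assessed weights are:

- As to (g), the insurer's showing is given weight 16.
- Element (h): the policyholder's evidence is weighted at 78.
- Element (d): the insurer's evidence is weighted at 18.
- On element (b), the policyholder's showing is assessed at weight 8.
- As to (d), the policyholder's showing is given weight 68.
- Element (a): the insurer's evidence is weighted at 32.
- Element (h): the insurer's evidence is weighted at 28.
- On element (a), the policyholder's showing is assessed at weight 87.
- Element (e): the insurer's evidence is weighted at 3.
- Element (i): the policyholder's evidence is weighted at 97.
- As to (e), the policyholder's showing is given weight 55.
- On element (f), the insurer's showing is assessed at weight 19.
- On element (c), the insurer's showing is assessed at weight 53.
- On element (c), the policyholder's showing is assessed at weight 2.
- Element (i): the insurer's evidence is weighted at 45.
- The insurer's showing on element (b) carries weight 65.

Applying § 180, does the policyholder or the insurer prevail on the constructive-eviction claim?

— Issue I —
Stage I.1 — burden on policyholder; standard: a preponderance (weight exceeds 53).
    (a): 87 − 32 = 55 > 53 [met]
  The policyholder carries Stage I.1; the insurer now bears the burden.
Stage I.2 — burden on insurer; standard: a preponderance (weight exceeds 53).
    (b): 65 − 8 = 57 > 53 [met]
    (c): 53 − 2 = 51 ≤ 53 [not met]
  Stage I.2 not carried; the insurer fails its burden.
The analysis ends at Stage I.2; the policyholder prevails on this issue.
— Issue II —
Stage II.1 — burden on policyholder; standard: the balance of probabilities (weight is at least 50).
    (d): 68 − 18 = 50 ≥ 50 [met]
    (e): 55 − 3 = 52 ≥ 50 [met]
  The policyholder carries Stage II.1; the insurer now bears the burden.
Stage II.2 — burden on insurer; standard: a scintilla of evidence (weight exceeds 15).
    (f): 19 > 15 [met]
    (g): 16 > 15 [met]
  All elements met. The burden passes to the policyholder.
Stage II.3 — burden on policyholder; standard: the balance of probabilities (weight is at least 50).
    (h): 78 − 28 = 50 ≥ 50 [met]
    (i): 97 − 45 = 52 ≥ 50 [met]
  The policyholder carries the last stage.
All stages carried — the policyholder prevails on this issue.
Per-issue: Issue I → policyholder; Issue II → policyholder. The policyholder must prevail on at least one issue; overall, the policyholder prevails.

policyholder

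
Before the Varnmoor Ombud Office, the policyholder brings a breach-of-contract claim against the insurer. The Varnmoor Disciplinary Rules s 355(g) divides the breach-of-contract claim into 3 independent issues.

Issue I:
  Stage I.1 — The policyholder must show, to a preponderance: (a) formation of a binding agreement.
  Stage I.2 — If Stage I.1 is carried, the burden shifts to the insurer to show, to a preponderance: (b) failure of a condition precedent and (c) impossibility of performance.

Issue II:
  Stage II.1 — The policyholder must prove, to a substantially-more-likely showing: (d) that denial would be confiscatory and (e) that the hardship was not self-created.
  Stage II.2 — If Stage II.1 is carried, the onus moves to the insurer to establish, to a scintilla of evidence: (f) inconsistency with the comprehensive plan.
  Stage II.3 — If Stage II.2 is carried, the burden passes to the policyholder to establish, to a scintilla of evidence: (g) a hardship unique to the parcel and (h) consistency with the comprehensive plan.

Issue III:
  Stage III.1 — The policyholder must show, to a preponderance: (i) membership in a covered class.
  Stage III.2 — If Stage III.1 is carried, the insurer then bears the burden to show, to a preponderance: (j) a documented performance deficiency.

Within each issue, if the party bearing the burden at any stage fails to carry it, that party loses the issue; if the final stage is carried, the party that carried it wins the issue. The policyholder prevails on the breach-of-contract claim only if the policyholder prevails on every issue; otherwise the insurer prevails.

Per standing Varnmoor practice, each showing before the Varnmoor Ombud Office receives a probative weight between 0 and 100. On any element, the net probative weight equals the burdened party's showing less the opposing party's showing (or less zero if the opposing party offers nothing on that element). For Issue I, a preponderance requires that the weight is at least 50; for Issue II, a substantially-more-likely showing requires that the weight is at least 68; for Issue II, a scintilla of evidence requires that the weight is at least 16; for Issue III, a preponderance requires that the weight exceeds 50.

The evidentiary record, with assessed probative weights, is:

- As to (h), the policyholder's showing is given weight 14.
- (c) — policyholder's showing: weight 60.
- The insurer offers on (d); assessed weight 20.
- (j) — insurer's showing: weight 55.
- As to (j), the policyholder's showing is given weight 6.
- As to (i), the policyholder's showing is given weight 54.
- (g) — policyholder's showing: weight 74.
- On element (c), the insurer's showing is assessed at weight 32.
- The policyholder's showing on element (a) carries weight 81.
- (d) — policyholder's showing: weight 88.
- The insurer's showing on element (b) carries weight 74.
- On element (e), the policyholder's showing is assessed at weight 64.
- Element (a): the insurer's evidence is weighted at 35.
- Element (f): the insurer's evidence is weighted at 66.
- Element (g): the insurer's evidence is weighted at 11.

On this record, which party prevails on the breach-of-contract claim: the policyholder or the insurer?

insurer

— Issue I —
Stage I.1 (policyholder, a preponderance, weight is at least 50): (a) net 81−35=46 < 50 — fails.
  Stage I.1 not carried; the policyholder fails its burden.
So the insurer prevails on this issue.
— Issue II —
At Stage II.1 the policyholder must meet a substantially-more-likely showing (weight is at least 68): on (d) the weight is 88 less the opposing 20 gives net 68, ≥ 68, so (d) meets the standard; on (e) the weight is 64, which does not reach 68, so (e) does not meet the standard.
  Not every element is met, so the policyholder fails to carry Stage II.1.
So the insurer prevails on this issue.
— Issue III —
Stage III.1 — burden on policyholder; standard: a preponderance (weight exceeds 50).
    (i): 54 > 50 [met]
  Stage III.1 carried; the burden shifts to the insurer.
Stage III.2 — burden on insurer; standard: a preponderance (weight exceeds 50).
    (j): 55 − 6 = 49 ≤ 50 [not met]
  The insurer does not carry Stage III.2.
The analysis ends at Stage III.2; the policyholder prevails on this issue.
Per-issue: Issue I → insurer; Issue II → insurer; Issue III → policyholder. The policyholder must prevail on every issue; overall, the insurer prevails.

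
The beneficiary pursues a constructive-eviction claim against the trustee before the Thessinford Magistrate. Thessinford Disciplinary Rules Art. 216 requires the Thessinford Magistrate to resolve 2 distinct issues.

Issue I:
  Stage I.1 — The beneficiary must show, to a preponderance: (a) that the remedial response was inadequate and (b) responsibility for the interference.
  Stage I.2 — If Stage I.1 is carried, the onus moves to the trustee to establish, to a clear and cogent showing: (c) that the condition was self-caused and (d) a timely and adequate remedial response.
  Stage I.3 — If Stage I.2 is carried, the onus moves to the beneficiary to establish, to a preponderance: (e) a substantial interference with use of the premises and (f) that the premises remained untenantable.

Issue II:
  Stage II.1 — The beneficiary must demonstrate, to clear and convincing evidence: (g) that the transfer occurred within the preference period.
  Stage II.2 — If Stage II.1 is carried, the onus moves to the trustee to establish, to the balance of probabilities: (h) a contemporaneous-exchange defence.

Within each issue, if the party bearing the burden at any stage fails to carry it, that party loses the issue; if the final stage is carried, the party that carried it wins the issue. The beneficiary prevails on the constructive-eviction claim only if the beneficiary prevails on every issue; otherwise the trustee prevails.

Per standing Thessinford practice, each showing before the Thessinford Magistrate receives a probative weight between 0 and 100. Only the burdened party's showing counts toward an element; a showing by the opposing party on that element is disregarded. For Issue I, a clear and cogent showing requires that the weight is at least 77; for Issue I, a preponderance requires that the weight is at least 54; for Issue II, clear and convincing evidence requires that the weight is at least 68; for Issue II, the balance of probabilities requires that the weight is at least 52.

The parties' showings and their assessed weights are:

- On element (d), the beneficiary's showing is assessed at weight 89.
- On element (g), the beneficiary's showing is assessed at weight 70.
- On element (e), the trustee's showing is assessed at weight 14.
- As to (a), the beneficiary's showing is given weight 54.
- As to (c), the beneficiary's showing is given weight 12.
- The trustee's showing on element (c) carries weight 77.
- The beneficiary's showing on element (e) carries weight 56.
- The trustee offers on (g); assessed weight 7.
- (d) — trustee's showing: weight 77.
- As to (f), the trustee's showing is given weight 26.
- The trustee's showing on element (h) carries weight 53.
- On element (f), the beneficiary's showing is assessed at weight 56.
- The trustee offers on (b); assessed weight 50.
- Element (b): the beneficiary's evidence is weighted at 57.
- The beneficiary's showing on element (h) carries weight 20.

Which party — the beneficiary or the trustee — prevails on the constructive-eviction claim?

trustee

— Issue I —
At Stage I.1 the beneficiary must meet a preponderance (weight is at least 54): on (a) the weight is 54, ≥ 54, so (a) meets the standard; on (b) the weight is 57 (the trustee's 50 is given no effect), which does reach 54, so (b) meets the standard.
  The beneficiary carries Stage I.1; the trustee now bears the burden.
At Stage I.2 the trustee must meet a clear and cogent showing (weight is at least 77): on (c) the weight is 77 (the beneficiary's 12 is given no effect), which does reach 77, so (c) meets the standard; on (d) the weight is 77 (the beneficiary's 89 is given no effect), which does reach 77, so (d) meets the standard.
  Stage I.2 is satisfied; the onus moves to the beneficiary.
At Stage I.3 the beneficiary must meet a preponderance (weight is at least 54): on (e) the weight is 56 (the trustee's 14 is given no effect), which does reach 54, so (e) meets the standard; on (f) the weight is 56 (the trustee's 26 is given no effect), ≥ 54, so (f) meets the standard.
  All elements met at the final stage.
With every stage satisfied, the beneficiary prevails on this issue.
— Issue II —
At Stage II.1 the beneficiary must meet clear and convincing evidence (weight is at least 68): on (g) the weight is 70 (the trustee's 7 is given no effect), ≥ 68, so (g) meets the standard.
  Stage II.1 is satisfied; the onus moves to the trustee.
At Stage II.2 the trustee must meet the balance of probabilities (weight is at least 52): on (h) the weight is 53 (the beneficiary's 20 is given no effect), which does reach 52, so (h) meets the standard.
  The trustee carries the last stage.
All stages carried — the trustee prevails on this issue.
Per-issue: Issue I → beneficiary; Issue II → trustee. The beneficiary must prevail on every issue; overall, the trustee prevails.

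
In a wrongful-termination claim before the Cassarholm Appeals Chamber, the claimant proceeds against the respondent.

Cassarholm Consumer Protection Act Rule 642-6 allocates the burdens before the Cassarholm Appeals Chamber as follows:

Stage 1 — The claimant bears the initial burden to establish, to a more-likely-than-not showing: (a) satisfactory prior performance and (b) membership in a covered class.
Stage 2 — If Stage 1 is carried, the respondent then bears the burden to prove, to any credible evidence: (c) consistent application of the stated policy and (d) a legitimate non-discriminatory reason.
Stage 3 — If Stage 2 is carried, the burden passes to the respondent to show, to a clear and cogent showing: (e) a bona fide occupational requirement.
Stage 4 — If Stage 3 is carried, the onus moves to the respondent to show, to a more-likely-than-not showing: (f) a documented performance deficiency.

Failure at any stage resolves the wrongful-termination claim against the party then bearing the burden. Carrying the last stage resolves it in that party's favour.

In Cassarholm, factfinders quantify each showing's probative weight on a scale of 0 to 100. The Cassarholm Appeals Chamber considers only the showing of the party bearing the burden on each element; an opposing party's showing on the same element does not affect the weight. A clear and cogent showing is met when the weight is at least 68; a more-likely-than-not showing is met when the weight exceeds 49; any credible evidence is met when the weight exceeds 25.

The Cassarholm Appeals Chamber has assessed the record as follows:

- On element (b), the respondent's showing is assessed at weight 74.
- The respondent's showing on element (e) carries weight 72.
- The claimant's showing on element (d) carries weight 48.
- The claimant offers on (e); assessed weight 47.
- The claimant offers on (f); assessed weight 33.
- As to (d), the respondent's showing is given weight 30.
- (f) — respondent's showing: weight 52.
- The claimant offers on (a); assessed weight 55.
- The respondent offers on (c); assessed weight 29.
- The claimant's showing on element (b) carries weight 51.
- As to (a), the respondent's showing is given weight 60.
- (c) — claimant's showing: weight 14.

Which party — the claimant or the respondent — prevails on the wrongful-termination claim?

Stage 1 — burden on claimant; standard: a more-likely-than-not showing (weight exceeds 49).
    (a): 55 (respondent's 60 disregarded) > 49 [met]
    (b): 51 (respondent's 74 disregarded) > 49 [met]
  Stage 1 carried; the burden shifts to the respondent.
Stage 2 — burden on respondent; standard: any credible evidence (weight exceeds 25).
    (c): 29 (claimant's 14 disregarded) > 25 [met]
    (d): 30 (claimant's 48 disregarded) > 25 [met]
  Stage 2 is satisfied; the respondent continues to bear the burden.
Stage 3 — burden on respondent; standard: a clear and cogent showing (weight is at least 68).
    (e): 72 (claimant's 47 disregarded) ≥ 68 [met]
  Stage 3 is satisfied; the respondent continues to bear the burden.
Stage 4 — burden on respondent; standard: a more-likely-than-not showing (weight exceeds 49).
    (f): 52 (claimant's 33 disregarded) > 49 [met]
  Stage 4 carried; the final stage is satisfied.
Every stage carried; the respondent prevails.

respondent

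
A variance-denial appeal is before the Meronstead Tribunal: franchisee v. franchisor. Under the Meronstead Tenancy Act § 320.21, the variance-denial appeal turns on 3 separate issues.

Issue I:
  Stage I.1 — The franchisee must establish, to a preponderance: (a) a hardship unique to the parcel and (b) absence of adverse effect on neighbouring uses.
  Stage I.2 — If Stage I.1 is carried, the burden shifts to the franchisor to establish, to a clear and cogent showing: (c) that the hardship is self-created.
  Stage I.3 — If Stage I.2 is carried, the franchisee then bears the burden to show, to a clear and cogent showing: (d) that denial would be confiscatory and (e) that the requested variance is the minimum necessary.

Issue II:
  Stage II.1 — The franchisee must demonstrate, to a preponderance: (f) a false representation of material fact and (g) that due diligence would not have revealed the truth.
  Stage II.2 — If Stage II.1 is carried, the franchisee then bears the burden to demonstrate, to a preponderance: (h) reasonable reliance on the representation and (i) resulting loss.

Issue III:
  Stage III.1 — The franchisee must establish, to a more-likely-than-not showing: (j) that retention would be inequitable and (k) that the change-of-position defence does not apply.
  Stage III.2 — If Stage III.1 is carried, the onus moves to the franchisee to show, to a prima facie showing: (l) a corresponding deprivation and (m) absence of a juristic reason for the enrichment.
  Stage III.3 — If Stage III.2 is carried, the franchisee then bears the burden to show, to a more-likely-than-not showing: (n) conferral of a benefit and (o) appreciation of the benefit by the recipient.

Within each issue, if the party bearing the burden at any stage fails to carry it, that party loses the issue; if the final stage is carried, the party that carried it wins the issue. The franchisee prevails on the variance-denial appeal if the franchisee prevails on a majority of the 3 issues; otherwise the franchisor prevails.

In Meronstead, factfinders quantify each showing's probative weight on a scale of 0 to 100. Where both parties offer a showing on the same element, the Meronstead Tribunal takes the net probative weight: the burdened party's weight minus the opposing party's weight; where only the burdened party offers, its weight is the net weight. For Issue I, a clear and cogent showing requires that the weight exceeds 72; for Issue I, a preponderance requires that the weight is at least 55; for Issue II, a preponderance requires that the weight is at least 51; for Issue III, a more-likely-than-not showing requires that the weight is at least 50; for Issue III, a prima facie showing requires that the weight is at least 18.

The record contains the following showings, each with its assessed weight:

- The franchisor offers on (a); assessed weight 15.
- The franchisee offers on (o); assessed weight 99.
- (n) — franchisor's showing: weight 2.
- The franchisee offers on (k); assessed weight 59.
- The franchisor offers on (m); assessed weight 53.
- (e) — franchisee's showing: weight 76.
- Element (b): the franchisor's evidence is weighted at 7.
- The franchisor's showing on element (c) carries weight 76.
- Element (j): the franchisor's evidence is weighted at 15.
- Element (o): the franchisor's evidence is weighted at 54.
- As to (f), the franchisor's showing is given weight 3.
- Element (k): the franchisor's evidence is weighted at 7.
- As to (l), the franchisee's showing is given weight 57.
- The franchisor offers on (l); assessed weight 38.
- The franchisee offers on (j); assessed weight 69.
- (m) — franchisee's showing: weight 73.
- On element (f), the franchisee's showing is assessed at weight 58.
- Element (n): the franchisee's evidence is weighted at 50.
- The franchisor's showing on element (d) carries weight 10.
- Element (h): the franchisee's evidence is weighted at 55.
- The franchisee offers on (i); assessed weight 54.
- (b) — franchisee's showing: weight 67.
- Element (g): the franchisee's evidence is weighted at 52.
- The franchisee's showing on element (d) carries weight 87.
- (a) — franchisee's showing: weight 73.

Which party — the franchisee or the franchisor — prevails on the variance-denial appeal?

franchisee

— Issue I —
At Stage I.1 the franchisee must meet a preponderance (weight is at least 55): on (a) the weight is 73 less the opposing 15 gives net 58, which does reach 55, so (a) meets the standard; on (b) the weight is 67 less the opposing 7 gives net 60, ≥ 55, so (b) meets the standard.
  Stage I.1 carried; the burden shifts to the franchisor.
At Stage I.2 the franchisor must meet a clear and cogent showing (weight exceeds 72): on (c) the weight is 76, which does exceed 72, so (c) meets the standard.
  The franchisor carries Stage I.2; the franchisee now bears the burden.
At Stage I.3 the franchisee must meet a clear and cogent showing (weight exceeds 72): on (d) the weight is 87 less the opposing 10 gives net 77, > 72, so (d) meets the standard; on (e) the weight is 76, > 72, so (e) meets the standard.
  All elements met at the final stage.
Every stage carried; the franchisee prevails on this issue.
— Issue II —
At Stage II.1 the franchisee must meet a preponderance (weight is at least 51): on (f) the weight is 58 less the opposing 3 gives net 55, ≥ 51, so (f) meets the standard; on (g) the weight is 52, ≥ 51, so (g) meets the standard.
  Stage II.1 carried; the burden remains with the franchisee.
At Stage II.2 the franchisee must meet a preponderance (weight is at least 51): on (h) the weight is 55, which does reach 51, so (h) meets the standard; on (i) the weight is 54, which does reach 51, so (i) meets the standard.
  The franchisee carries the last stage.
All stages carried — the franchisee prevails on this issue.
— Issue III —
Stage III.1 (franchisee, a more-likely-than-not showing, weight is at least 50): (j) net 69−15=54 ≥ 50 — meets; (k) net 59−7=52 ≥ 50 — meets.
  Stage III.1 carried; the burden remains with the franchisee.
Stage III.2 (franchisee, a prima facie showing, weight is at least 18): (l) net 57−38=19 ≥ 18 — meets; (m) net 73−53=20 ≥ 18 — meets.
  All elements met. The franchisee retains the burden for Stage III.3.
Stage III.3 (franchisee, a more-likely-than-not showing, weight is at least 50): (n) net 50−2=48 < 50 — fails; (o) net 99−54=45 < 50 — fails.
  Not every element is met, so the franchisee fails to carry Stage III.3.
The franchisor prevails on this issue.
Per-issue: Issue I → franchisee; Issue II → franchisee; Issue III → franchisor. The franchisee must prevail on a majority of issues; overall, the franchisee prevails.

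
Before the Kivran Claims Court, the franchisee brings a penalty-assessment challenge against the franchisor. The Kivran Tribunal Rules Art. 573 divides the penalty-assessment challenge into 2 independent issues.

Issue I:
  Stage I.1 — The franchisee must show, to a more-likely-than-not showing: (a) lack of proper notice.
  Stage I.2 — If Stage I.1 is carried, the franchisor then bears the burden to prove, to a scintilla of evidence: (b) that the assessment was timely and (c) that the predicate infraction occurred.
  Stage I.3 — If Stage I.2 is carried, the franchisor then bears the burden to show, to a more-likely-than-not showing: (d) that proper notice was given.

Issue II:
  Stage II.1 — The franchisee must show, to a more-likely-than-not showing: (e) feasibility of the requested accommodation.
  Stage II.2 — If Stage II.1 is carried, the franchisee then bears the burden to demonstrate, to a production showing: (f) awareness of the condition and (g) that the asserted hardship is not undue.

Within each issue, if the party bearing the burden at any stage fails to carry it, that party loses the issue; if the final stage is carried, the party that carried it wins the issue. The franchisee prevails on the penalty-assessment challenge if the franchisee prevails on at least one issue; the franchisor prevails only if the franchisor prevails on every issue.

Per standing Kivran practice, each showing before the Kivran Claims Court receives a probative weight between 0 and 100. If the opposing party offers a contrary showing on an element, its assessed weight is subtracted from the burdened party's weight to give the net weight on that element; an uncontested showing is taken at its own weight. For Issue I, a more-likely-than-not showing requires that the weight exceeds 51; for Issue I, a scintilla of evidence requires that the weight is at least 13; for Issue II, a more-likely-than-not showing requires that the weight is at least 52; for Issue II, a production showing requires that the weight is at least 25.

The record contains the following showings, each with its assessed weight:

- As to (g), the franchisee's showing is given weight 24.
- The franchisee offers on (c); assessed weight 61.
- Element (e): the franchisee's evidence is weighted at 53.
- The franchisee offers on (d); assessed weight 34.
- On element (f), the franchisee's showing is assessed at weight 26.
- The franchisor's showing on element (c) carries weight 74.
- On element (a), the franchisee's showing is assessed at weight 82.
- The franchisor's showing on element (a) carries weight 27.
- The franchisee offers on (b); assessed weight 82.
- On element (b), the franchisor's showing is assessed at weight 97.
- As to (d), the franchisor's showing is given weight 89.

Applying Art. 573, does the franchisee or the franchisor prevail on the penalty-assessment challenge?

— Issue I —
Stage I.1 — burden on franchisee; standard: a more-likely-than-not showing (weight exceeds 51).
    (a): 82 − 27 = 55 > 51 [met]
  Stage I.1 carried; the burden shifts to the franchisor.
Stage I.2 — burden on franchisor; standard: a scintilla of evidence (weight is at least 13).
    (b): 97 − 82 = 15 ≥ 13 [met]
    (c): 74 − 61 = 13 ≥ 13 [met]
  Stage I.2 is satisfied; the franchisor continues to bear the burden.
Stage I.3 — burden on franchisor; standard: a more-likely-than-not showing (weight exceeds 51).
    (d): 89 − 34 = 55 > 51 [met]
  The franchisor carries the last stage.
With every stage satisfied, the franchisor prevails on this issue.
— Issue II —
Stage II.1 — burden on franchisee; standard: a more-likely-than-not showing (weight is at least 52).
    (e): 53 ≥ 52 [met]
  Stage II.1 is satisfied; the franchisee continues to bear the burden.
Stage II.2 — burden on franchisee; standard: a production showing (weight is at least 25).
    (f): 26 ≥ 25 [met]
    (g): 24 < 25 [not met]
  Stage II.2 not carried; the franchisee fails its burden.
The franchisor prevails on this issue.
Per-issue: Issue I → franchisor; Issue II → franchisor. The franchisee must prevail on at least one issue; overall, the franchisor prevails.

franchisor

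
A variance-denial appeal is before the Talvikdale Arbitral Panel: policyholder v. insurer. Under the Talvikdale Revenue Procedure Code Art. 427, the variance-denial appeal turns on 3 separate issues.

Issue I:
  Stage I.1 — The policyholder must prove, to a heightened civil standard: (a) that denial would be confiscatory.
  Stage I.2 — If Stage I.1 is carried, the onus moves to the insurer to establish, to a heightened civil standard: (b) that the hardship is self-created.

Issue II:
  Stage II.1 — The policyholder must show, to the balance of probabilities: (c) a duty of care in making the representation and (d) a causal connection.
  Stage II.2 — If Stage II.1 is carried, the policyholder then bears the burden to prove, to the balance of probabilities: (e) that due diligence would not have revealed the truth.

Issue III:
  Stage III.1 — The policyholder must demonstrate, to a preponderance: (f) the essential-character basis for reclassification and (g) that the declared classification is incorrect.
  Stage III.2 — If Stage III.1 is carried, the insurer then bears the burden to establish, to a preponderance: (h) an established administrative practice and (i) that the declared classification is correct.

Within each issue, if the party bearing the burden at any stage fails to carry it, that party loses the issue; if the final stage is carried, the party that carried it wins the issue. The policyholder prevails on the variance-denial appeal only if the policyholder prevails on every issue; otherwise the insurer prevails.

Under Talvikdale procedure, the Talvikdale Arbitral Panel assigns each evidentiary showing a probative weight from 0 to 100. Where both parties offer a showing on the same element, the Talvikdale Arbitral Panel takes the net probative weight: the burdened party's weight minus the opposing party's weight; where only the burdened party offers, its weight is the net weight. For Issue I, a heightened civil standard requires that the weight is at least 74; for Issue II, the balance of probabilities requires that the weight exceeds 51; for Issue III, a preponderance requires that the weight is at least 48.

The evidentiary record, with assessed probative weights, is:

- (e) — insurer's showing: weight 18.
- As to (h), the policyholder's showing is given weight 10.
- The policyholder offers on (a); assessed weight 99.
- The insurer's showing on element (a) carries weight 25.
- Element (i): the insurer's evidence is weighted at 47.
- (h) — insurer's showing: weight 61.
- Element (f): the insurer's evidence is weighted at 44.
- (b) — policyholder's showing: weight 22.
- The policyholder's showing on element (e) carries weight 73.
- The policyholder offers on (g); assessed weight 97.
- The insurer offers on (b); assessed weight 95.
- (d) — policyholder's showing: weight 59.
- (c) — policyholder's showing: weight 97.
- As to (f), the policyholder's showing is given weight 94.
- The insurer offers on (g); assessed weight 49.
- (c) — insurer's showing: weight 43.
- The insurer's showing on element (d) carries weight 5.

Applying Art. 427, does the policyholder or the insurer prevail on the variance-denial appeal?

— Issue I —
At Stage I.1 the policyholder must meet a heightened civil standard (weight is at least 74): on (a) the weight is 99 less the opposing 25 gives net 74, ≥ 74, so (a) meets the standard.
  The policyholder carries Stage I.1; the insurer now bears the burden.
At Stage I.2 the insurer must meet a heightened civil standard (weight is at least 74): on (b) the weight is 95 less the opposing 22 gives net 73, < 74, so (b) does not meet the standard.
  Not every element is met, so the insurer fails to carry Stage I.2.
So the policyholder prevails on this issue.
— Issue II —
Stage II.1 — burden on policyholder; standard: the balance of probabilities (weight exceeds 51).
    (c): 97 − 43 = 54 > 51 [met]
    (d): 59 − 5 = 54 > 51 [met]
  Stage II.1 carried; the burden remains with the policyholder.
Stage II.2 — burden on policyholder; standard: the balance of probabilities (weight exceeds 51).
    (e): 73 − 18 = 55 > 51 [met]
  The policyholder carries the last stage.
With every stage satisfied, the policyholder prevails on this issue.
— Issue III —
Stage III.1 (policyholder, a preponderance, weight is at least 48): (f) net 94−44=50 ≥ 48 — meets; (g) net 97−49=48 ≥ 48 — meets.
  The policyholder carries Stage III.1; the insurer now bears the burden.
Stage III.2 (insurer, a preponderance, weight is at least 48): (h) net 61−10=51 ≥ 48 — meets; (i) 47 < 48 — fails.
  Not every element is met, so the insurer fails to carry Stage III.2.
The analysis ends at Stage III.2; the policyholder prevails on this issue.
Per-issue: Issue I → policyholder; Issue II → policyholder; Issue III → policyholder. The policyholder must prevail on every issue; overall, the policyholder prevails.

policyholder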